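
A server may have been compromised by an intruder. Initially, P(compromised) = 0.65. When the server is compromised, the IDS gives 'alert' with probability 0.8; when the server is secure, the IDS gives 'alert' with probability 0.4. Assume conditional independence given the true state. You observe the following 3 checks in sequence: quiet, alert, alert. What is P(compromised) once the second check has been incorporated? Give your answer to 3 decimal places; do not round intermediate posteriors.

Apply Bayes' rule sequentially, carrying P(compromised) forward.
After 'quiet': P(compromised) = 0.2·0.6500 / (0.2·0.6500 + 0.6·0.3500) ≈ 0.3824
After 'alert': P(compromised) = 0.8·0.3824 / (0.8·0.3824 + 0.4·0.6176) ≈ 0.5532

0.553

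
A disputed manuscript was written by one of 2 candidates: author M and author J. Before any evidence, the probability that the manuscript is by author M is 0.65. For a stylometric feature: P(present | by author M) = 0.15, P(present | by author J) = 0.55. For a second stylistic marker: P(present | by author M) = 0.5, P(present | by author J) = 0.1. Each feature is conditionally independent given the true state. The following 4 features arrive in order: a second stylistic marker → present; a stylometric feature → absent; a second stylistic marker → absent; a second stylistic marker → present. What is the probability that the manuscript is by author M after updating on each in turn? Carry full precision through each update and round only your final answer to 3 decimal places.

0.980

After a second stylistic marker='present': P(author M) = 0.5·0.6500 / (0.5·0.6500 + 0.1·0.3500) ≈ 0.9028
After a stylometric feature='absent': P(author M) = 0.85·0.9028 / (0.85·0.9028 + 0.45·0.0972) ≈ 0.9461
After a second stylistic marker='absent': P(author M) = 0.5·0.9461 / (0.5·0.9461 + 0.9·0.0539) ≈ 0.9069
After a second stylistic marker='present': P(author M) = 0.5·0.9069 / (0.5·0.9069 + 0.1·0.0931) ≈ 0.9799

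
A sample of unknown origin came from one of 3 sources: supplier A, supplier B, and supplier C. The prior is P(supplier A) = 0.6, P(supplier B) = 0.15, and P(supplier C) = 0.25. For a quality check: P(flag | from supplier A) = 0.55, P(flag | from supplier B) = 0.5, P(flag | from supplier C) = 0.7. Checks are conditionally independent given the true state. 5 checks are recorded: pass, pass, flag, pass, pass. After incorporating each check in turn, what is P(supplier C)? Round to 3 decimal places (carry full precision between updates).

After 'pass': normaliser = 0.45·0.6000 + 0.5·0.1500 + 0.3·0.2500; P(supplier A) ≈ 0.6429, P(supplier B) ≈ 0.1786, P(supplier C) ≈ 0.1786
After 'pass': normaliser = 0.45·0.6429 + 0.5·0.1786 + 0.3·0.1786; P(supplier A) ≈ 0.6694, P(supplier B) ≈ 0.2066, P(supplier C) ≈ 0.1240
After 'flag': normaliser = 0.55·0.6694 + 0.5·0.2066 + 0.7·0.1240; P(supplier A) ≈ 0.6595, P(supplier B) ≈ 0.1850, P(supplier C) ≈ 0.1554
After 'pass': normaliser = 0.45·0.6595 + 0.5·0.1850 + 0.3·0.1554; P(supplier A) ≈ 0.6808, P(supplier B) ≈ 0.2122, P(supplier C) ≈ 0.1070
After 'pass': normaliser = 0.45·0.6808 + 0.5·0.2122 + 0.3·0.1070; P(supplier A) ≈ 0.6891, P(supplier B) ≈ 0.2387, P(supplier C) ≈ 0.0722

0.072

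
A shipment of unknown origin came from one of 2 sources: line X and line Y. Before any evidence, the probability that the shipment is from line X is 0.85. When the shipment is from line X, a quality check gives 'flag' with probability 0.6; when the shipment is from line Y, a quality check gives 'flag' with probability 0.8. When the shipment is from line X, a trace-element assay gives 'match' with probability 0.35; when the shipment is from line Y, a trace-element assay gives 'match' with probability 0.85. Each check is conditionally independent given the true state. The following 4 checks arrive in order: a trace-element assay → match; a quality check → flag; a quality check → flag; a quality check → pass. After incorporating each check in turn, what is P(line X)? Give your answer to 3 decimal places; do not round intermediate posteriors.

After a trace-element assay='match': P(line X) = 0.35·0.8500 / (0.35·0.8500 + 0.85·0.1500) ≈ 0.7000
After a quality check='flag': P(line X) = 0.6·0.7000 / (0.6·0.7000 + 0.8·0.3000) ≈ 0.6364
After a quality check='flag': P(line X) = 0.6·0.6364 / (0.6·0.6364 + 0.8·0.3636) ≈ 0.5676
After a quality check='pass': P(line X) = 0.4·0.5676 / (0.4·0.5676 + 0.2·0.4324) ≈ 0.7241

0.724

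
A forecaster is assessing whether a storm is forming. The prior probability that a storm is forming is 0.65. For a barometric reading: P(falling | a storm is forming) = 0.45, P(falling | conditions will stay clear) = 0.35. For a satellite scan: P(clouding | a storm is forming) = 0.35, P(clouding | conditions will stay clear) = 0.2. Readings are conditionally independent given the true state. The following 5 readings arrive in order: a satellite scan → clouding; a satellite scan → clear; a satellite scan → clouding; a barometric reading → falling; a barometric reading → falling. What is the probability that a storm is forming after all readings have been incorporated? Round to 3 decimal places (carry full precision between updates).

0.884

Each posterior becomes the prior for the next update.
After a satellite scan='clouding': P(storm) = 0.35·0.6500 / (0.35·0.6500 + 0.2·0.3500) ≈ 0.7647
After a satellite scan='clear': P(storm) = 0.65·0.7647 / (0.65·0.7647 + 0.8·0.2353) ≈ 0.7253
After a satellite scan='clouding': P(storm) = 0.35·0.7253 / (0.35·0.7253 + 0.2·0.2747) ≈ 0.8221
After a barometric reading='falling': P(storm) = 0.45·0.8221 / (0.45·0.8221 + 0.35·0.1779) ≈ 0.8559
After a barometric reading='falling': P(storm) = 0.45·0.8559 / (0.45·0.8559 + 0.35·0.1441) ≈ 0.8842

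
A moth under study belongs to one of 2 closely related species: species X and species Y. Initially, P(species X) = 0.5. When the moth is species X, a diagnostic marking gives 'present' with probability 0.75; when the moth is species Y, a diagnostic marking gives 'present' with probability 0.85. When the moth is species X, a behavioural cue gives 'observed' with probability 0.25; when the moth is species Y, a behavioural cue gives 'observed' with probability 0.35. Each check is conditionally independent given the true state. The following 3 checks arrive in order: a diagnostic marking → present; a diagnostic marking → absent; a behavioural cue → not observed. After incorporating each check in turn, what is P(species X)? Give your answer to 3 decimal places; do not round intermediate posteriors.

After a diagnostic marking='present': P(species X) = 0.75·0.5000 / (0.75·0.5000 + 0.85·0.5000) ≈ 0.4688
After a diagnostic marking='absent': P(species X) = 0.25·0.4688 / (0.25·0.4688 + 0.15·0.5312) ≈ 0.5952
After a behavioural cue='not observed': P(species X) = 0.75·0.5952 / (0.75·0.5952 + 0.65·0.4048) ≈ 0.6292

0.629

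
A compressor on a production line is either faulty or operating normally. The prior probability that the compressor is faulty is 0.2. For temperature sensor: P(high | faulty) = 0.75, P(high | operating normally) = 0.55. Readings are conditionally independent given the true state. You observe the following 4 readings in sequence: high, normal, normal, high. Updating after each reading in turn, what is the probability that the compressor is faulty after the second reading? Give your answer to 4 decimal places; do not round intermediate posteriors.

0.1592

After 'high': P(faulty) = 0.75·0.2000 / (0.75·0.2000 + 0.55·0.8000) ≈ 0.2542
After 'normal': P(faulty) = 0.25·0.2542 / (0.25·0.2542 + 0.45·0.7458) ≈ 0.1592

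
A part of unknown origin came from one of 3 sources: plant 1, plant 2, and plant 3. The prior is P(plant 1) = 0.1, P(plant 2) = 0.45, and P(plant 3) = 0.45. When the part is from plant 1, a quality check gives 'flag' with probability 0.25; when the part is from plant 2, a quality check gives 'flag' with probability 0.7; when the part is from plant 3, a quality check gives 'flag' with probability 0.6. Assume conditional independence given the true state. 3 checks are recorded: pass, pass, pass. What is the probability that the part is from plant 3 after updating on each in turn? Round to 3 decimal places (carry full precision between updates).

After 'pass': normaliser = 0.75·0.1000 + 0.3·0.4500 + 0.4·0.4500; P(plant 1) ≈ 0.1923, P(plant 2) ≈ 0.3462, P(plant 3) ≈ 0.4615
After 'pass': normaliser = 0.75·0.1923 + 0.3·0.3462 + 0.4·0.4615; P(plant 1) ≈ 0.3333, P(plant 2) ≈ 0.2400, P(plant 3) ≈ 0.4267
After 'pass': normaliser = 0.75·0.3333 + 0.3·0.2400 + 0.4·0.4267; P(plant 1) ≈ 0.5074, P(plant 2) ≈ 0.1461, P(plant 3) ≈ 0.3464

0.346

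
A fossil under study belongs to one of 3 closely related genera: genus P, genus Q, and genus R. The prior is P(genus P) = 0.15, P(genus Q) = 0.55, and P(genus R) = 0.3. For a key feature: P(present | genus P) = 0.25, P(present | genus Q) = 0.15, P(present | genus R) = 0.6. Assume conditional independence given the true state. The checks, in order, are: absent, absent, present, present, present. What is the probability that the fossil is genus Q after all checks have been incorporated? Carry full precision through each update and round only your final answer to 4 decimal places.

0.1029

After 'absent': normaliser = 0.75·0.1500 + 0.85·0.5500 + 0.4·0.3000; P(genus P) ≈ 0.1607, P(genus Q) ≈ 0.6679, P(genus R) ≈ 0.1714
After 'absent': normaliser = 0.75·0.1607 + 0.85·0.6679 + 0.4·0.1714; P(genus P) ≈ 0.1593, P(genus Q) ≈ 0.7501, P(genus R) ≈ 0.0906
After 'present': normaliser = 0.25·0.1593 + 0.15·0.7501 + 0.6·0.0906; P(genus P) ≈ 0.1926, P(genus Q) ≈ 0.5443, P(genus R) ≈ 0.2630
After 'present': normaliser = 0.25·0.1926 + 0.15·0.5443 + 0.6·0.2630; P(genus P) ≈ 0.1674, P(genus Q) ≈ 0.2839, P(genus R) ≈ 0.5487
After 'present': normaliser = 0.25·0.1674 + 0.15·0.2839 + 0.6·0.5487; P(genus P) ≈ 0.1012, P(genus Q) ≈ 0.1029, P(genus R) ≈ 0.7959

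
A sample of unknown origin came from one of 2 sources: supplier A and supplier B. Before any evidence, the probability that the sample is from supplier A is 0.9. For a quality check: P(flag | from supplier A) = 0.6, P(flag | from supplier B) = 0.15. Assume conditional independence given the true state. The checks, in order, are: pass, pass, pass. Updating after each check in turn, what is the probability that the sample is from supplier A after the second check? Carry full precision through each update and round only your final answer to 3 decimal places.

0.666

After 'pass': P(supplier A) = 0.4·0.9000 / (0.4·0.9000 + 0.85·0.1000) ≈ 0.8090
After 'pass': P(supplier A) = 0.4·0.8090 / (0.4·0.8090 + 0.85·0.1910) ≈ 0.6659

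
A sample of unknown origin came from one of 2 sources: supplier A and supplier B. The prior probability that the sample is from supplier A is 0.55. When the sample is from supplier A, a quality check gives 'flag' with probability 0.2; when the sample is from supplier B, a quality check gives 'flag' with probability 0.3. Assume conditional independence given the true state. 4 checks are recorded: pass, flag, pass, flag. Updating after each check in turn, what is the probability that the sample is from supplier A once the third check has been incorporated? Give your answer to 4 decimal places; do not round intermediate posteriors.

After 'pass': P(supplier A) = 0.8·0.5500 / (0.8·0.5500 + 0.7·0.4500) ≈ 0.5828
After 'flag': P(supplier A) = 0.2·0.5828 / (0.2·0.5828 + 0.3·0.4172) ≈ 0.4822
After 'pass': P(supplier A) = 0.8·0.4822 / (0.8·0.4822 + 0.7·0.5178) ≈ 0.5156

0.5156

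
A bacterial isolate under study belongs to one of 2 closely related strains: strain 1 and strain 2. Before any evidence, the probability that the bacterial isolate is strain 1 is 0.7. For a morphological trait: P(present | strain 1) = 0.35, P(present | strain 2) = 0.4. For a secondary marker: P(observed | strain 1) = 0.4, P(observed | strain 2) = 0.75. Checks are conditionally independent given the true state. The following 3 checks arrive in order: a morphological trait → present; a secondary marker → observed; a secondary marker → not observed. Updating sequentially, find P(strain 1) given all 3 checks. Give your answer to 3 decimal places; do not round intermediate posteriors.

0.723

After a morphological trait='present': P(strain 1) = 0.35·0.7000 / (0.35·0.7000 + 0.4·0.3000) ≈ 0.6712
After a secondary marker='observed': P(strain 1) = 0.4·0.6712 / (0.4·0.6712 + 0.75·0.3288) ≈ 0.5213
After a secondary marker='not observed': P(strain 1) = 0.6·0.5213 / (0.6·0.5213 + 0.25·0.4787) ≈ 0.7232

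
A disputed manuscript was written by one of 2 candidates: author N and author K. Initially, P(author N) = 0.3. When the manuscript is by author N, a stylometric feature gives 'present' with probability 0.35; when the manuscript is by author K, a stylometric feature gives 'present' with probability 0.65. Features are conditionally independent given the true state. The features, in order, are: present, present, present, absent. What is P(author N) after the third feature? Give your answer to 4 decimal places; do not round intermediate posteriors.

After 'present': P(author N) = 0.35·0.3000 / (0.35·0.3000 + 0.65·0.7000) ≈ 0.1875
After 'present': P(author N) = 0.35·0.1875 / (0.35·0.1875 + 0.65·0.8125) ≈ 0.1105
After 'present': P(author N) = 0.35·0.1105 / (0.35·0.1105 + 0.65·0.8895) ≈ 0.0627

0.0627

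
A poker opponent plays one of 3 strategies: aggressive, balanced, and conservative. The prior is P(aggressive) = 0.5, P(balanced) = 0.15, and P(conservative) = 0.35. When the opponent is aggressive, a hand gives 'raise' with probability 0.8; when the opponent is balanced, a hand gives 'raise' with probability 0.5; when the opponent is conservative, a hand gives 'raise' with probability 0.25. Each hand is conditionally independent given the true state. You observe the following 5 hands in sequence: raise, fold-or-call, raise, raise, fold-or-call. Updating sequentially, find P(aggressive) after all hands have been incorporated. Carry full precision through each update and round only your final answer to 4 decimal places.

0.5688

After 'raise': normaliser = 0.8·0.5000 + 0.5·0.1500 + 0.25·0.3500; P(aggressive) ≈ 0.7111, P(balanced) ≈ 0.1333, P(conservative) ≈ 0.1556
After 'fold-or-call': normaliser = 0.2·0.7111 + 0.5·0.1333 + 0.75·0.1556; P(aggressive) ≈ 0.4369, P(balanced) ≈ 0.2048, P(conservative) ≈ 0.3584
After 'raise': normaliser = 0.8·0.4369 + 0.5·0.2048 + 0.25·0.3584; P(aggressive) ≈ 0.6454, P(balanced) ≈ 0.1891, P(conservative) ≈ 0.1655
After 'raise': normaliser = 0.8·0.6454 + 0.5·0.1891 + 0.25·0.1655; P(aggressive) ≈ 0.7916, P(balanced) ≈ 0.1450, P(conservative) ≈ 0.0634
After 'fold-or-call': normaliser = 0.2·0.7916 + 0.5·0.1450 + 0.75·0.0634; P(aggressive) ≈ 0.5688, P(balanced) ≈ 0.2604, P(conservative) ≈ 0.1709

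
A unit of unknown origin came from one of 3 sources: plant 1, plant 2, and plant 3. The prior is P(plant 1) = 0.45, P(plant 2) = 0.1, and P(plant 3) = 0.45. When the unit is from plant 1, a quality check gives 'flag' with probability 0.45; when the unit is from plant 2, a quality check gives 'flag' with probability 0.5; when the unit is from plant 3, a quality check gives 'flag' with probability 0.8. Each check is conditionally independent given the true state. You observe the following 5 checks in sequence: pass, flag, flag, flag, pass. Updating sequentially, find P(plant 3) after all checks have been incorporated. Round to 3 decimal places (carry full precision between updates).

0.372

After 'pass': normaliser = 0.55·0.4500 + 0.5·0.1000 + 0.2·0.4500; P(plant 1) ≈ 0.6387, P(plant 2) ≈ 0.1290, P(plant 3) ≈ 0.2323
After 'flag': normaliser = 0.45·0.6387 + 0.5·0.1290 + 0.8·0.2323; P(plant 1) ≈ 0.5345, P(plant 2) ≈ 0.1200, P(plant 3) ≈ 0.3455
After 'flag': normaliser = 0.45·0.5345 + 0.5·0.1200 + 0.8·0.3455; P(plant 1) ≈ 0.4169, P(plant 2) ≈ 0.1040, P(plant 3) ≈ 0.4791
After 'flag': normaliser = 0.45·0.4169 + 0.5·0.1040 + 0.8·0.4791; P(plant 1) ≈ 0.3012, P(plant 2) ≈ 0.0835, P(plant 3) ≈ 0.6154
After 'pass': normaliser = 0.55·0.3012 + 0.5·0.0835 + 0.2·0.6154; P(plant 1) ≈ 0.5013, P(plant 2) ≈ 0.1263, P(plant 3) ≈ 0.3724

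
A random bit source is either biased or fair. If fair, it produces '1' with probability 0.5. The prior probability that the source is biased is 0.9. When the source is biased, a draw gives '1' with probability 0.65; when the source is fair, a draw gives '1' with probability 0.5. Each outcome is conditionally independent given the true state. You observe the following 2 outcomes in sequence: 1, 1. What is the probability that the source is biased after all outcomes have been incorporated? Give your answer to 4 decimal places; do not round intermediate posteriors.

0.9383

After '1': P(biased) = 0.65·0.9000 / (0.65·0.9000 + 0.5·0.1000) ≈ 0.9213
After '1': P(biased) = 0.65·0.9213 / (0.65·0.9213 + 0.5·0.0787) ≈ 0.9383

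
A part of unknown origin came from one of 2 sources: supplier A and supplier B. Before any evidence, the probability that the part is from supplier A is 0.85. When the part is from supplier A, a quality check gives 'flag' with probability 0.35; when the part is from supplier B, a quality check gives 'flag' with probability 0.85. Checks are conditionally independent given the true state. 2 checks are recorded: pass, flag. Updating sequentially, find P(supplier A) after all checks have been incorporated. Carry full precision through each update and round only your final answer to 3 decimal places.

0.910

After 'pass': P(supplier A) = 0.65·0.8500 / (0.65·0.8500 + 0.15·0.1500) ≈ 0.9609
After 'flag': P(supplier A) = 0.35·0.9609 / (0.35·0.9609 + 0.85·0.0391) ≈ 0.9100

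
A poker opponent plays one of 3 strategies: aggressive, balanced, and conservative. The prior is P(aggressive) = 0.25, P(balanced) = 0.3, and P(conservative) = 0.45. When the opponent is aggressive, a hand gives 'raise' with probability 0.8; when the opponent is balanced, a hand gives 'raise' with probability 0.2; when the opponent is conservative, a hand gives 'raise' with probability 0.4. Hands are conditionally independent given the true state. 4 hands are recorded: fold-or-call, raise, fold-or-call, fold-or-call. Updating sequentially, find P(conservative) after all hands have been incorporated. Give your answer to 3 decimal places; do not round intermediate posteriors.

After 'fold-or-call': normaliser = 0.2·0.2500 + 0.8·0.3000 + 0.6·0.4500; P(aggressive) ≈ 0.0893, P(balanced) ≈ 0.4286, P(conservative) ≈ 0.4821
After 'raise': normaliser = 0.8·0.0893 + 0.2·0.4286 + 0.4·0.4821; P(aggressive) ≈ 0.2041, P(balanced) ≈ 0.2449, P(conservative) ≈ 0.5510
After 'fold-or-call': normaliser = 0.2·0.2041 + 0.8·0.2449 + 0.6·0.5510; P(aggressive) ≈ 0.0719, P(balanced) ≈ 0.3453, P(conservative) ≈ 0.5827
After 'fold-or-call': normaliser = 0.2·0.0719 + 0.8·0.3453 + 0.6·0.5827; P(aggressive) ≈ 0.0225, P(balanced) ≈ 0.4315, P(conservative) ≈ 0.5461

0.546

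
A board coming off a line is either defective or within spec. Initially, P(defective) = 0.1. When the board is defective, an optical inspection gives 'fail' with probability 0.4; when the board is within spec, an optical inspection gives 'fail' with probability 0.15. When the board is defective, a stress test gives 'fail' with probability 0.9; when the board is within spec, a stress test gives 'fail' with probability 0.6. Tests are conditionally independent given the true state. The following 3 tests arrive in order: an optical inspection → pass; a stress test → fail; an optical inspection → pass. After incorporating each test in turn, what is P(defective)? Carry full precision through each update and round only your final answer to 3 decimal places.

After an optical inspection='pass': P(defective) = 0.6·0.1000 / (0.6·0.1000 + 0.85·0.9000) ≈ 0.0727
After a stress test='fail': P(defective) = 0.9·0.0727 / (0.9·0.0727 + 0.6·0.9273) ≈ 0.1053
After an optical inspection='pass': P(defective) = 0.6·0.1053 / (0.6·0.1053 + 0.85·0.8947) ≈ 0.0767

0.077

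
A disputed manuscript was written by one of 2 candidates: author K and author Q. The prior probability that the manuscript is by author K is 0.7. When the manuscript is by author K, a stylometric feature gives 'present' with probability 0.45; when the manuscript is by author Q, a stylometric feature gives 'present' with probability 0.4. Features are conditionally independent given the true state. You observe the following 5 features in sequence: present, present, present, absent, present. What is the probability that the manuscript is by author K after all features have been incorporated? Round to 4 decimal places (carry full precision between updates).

0.7741

After 'present': P(author K) = 0.45·0.7000 / (0.45·0.7000 + 0.4·0.3000) ≈ 0.7241
After 'present': P(author K) = 0.45·0.7241 / (0.45·0.7241 + 0.4·0.2759) ≈ 0.7470
After 'present': P(author K) = 0.45·0.7470 / (0.45·0.7470 + 0.4·0.2530) ≈ 0.7686
After 'absent': P(author K) = 0.55·0.7686 / (0.55·0.7686 + 0.6·0.2314) ≈ 0.7528
After 'present': P(author K) = 0.45·0.7528 / (0.45·0.7528 + 0.4·0.2472) ≈ 0.7741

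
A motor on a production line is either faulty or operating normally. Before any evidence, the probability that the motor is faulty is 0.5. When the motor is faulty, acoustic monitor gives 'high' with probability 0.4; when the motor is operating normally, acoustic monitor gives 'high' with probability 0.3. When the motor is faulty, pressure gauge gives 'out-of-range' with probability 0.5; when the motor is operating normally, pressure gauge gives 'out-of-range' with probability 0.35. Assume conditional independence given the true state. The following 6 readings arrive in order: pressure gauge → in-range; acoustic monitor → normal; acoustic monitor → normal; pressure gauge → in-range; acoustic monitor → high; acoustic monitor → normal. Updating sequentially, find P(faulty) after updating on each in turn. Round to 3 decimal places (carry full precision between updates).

0.332

After pressure gauge='in-range': P(faulty) = 0.5·0.5000 / (0.5·0.5000 + 0.65·0.5000) ≈ 0.4348
After acoustic monitor='normal': P(faulty) = 0.6·0.4348 / (0.6·0.4348 + 0.7·0.5652) ≈ 0.3974
After acoustic monitor='normal': P(faulty) = 0.6·0.3974 / (0.6·0.3974 + 0.7·0.6026) ≈ 0.3611
After pressure gauge='in-range': P(faulty) = 0.5·0.3611 / (0.5·0.3611 + 0.65·0.6389) ≈ 0.3030
After acoustic monitor='high': P(faulty) = 0.4·0.3030 / (0.4·0.3030 + 0.3·0.6970) ≈ 0.3669
After acoustic monitor='normal': P(faulty) = 0.6·0.3669 / (0.6·0.3669 + 0.7·0.6331) ≈ 0.3319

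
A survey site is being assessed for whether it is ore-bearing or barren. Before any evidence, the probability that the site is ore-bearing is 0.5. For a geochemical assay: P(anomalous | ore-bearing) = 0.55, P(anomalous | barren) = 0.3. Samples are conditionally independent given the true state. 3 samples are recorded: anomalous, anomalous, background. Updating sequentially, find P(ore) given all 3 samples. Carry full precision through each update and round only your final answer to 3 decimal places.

Each posterior becomes the prior for the next update.
After 'anomalous': P(ore) = 0.55·0.5000 / (0.55·0.5000 + 0.3·0.5000) ≈ 0.6471
After 'anomalous': P(ore) = 0.55·0.6471 / (0.55·0.6471 + 0.3·0.3529) ≈ 0.7707
After 'background': P(ore) = 0.45·0.7707 / (0.45·0.7707 + 0.7·0.2293) ≈ 0.6836

0.684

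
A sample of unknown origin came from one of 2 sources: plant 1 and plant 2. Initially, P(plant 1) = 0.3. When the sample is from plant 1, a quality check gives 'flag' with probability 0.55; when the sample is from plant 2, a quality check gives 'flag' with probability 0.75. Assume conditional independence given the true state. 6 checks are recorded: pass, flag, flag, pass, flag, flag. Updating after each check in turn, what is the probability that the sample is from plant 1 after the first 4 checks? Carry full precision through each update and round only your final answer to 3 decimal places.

After 'pass': P(plant 1) = 0.45·0.3000 / (0.45·0.3000 + 0.25·0.7000) ≈ 0.4355
After 'flag': P(plant 1) = 0.55·0.4355 / (0.55·0.4355 + 0.75·0.5645) ≈ 0.3613
After 'flag': P(plant 1) = 0.55·0.3613 / (0.55·0.3613 + 0.75·0.6387) ≈ 0.2932
After 'pass': P(plant 1) = 0.45·0.2932 / (0.45·0.2932 + 0.25·0.7068) ≈ 0.4275

0.428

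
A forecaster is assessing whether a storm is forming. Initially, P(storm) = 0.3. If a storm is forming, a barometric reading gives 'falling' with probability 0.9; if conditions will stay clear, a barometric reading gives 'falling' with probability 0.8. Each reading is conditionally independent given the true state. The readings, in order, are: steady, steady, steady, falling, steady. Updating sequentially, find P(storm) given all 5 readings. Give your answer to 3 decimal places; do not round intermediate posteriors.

0.029

After 'steady': P(storm) = 0.1·0.3000 / (0.1·0.3000 + 0.2·0.7000) ≈ 0.1765
After 'steady': P(storm) = 0.1·0.1765 / (0.1·0.1765 + 0.2·0.8235) ≈ 0.0968
After 'steady': P(storm) = 0.1·0.0968 / (0.1·0.0968 + 0.2·0.9032) ≈ 0.0508
After 'falling': P(storm) = 0.9·0.0508 / (0.9·0.0508 + 0.8·0.9492) ≈ 0.0568
After 'steady': P(storm) = 0.1·0.0568 / (0.1·0.0568 + 0.2·0.9432) ≈ 0.0293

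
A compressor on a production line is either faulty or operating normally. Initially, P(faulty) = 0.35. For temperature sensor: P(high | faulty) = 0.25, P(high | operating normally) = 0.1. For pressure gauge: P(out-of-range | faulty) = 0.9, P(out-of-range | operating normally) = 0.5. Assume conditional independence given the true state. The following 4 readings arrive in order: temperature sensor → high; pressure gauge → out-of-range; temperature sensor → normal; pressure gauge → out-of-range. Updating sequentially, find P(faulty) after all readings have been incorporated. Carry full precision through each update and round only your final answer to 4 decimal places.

Apply Bayes' rule sequentially, carrying P(faulty) forward.
After temperature sensor='high': P(faulty) = 0.25·0.3500 / (0.25·0.3500 + 0.1·0.6500) ≈ 0.5738
After pressure gauge='out-of-range': P(faulty) = 0.9·0.5738 / (0.9·0.5738 + 0.5·0.4262) ≈ 0.7079
After temperature sensor='normal': P(faulty) = 0.75·0.7079 / (0.75·0.7079 + 0.9·0.2921) ≈ 0.6688
After pressure gauge='out-of-range': P(faulty) = 0.9·0.6688 / (0.9·0.6688 + 0.5·0.3312) ≈ 0.7842

0.7842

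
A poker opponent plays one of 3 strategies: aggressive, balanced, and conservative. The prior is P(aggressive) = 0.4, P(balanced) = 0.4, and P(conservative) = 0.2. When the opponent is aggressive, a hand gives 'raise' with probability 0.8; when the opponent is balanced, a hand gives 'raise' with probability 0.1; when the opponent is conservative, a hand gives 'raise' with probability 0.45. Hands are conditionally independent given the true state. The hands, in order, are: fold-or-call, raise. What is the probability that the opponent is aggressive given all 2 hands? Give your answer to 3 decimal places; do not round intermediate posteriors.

0.428

Each posterior becomes the prior for the next update.
After 'fold-or-call': normaliser = 0.2·0.4000 + 0.9·0.4000 + 0.55·0.2000; P(aggressive) ≈ 0.1455, P(balanced) ≈ 0.6545, P(conservative) ≈ 0.2000
After 'raise': normaliser = 0.8·0.1455 + 0.1·0.6545 + 0.45·0.2000; P(aggressive) ≈ 0.4281, P(balanced) ≈ 0.2408, P(conservative) ≈ 0.3311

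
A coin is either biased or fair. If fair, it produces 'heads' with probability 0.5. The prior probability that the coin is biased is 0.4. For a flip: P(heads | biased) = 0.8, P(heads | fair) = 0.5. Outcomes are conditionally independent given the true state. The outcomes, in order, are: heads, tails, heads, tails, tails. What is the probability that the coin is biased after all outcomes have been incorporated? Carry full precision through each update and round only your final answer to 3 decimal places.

0.098

After 'heads': P(biased) = 0.8·0.4000 / (0.8·0.4000 + 0.5·0.6000) ≈ 0.5161
After 'tails': P(biased) = 0.2·0.5161 / (0.2·0.5161 + 0.5·0.4839) ≈ 0.2991
After 'heads': P(biased) = 0.8·0.2991 / (0.8·0.2991 + 0.5·0.7009) ≈ 0.4057
After 'tails': P(biased) = 0.2·0.4057 / (0.2·0.4057 + 0.5·0.5943) ≈ 0.2145
After 'tails': P(biased) = 0.2·0.2145 / (0.2·0.2145 + 0.5·0.7855) ≈ 0.0985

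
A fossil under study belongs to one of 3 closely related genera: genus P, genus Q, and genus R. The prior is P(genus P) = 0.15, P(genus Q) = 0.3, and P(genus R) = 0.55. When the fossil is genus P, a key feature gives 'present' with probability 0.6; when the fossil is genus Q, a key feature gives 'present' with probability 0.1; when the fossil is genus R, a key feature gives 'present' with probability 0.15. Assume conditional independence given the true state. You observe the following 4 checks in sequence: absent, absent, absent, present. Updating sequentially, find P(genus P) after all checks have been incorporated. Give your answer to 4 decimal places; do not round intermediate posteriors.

0.0736

Each posterior becomes the prior for the next update.
After 'absent': normaliser = 0.4·0.1500 + 0.9·0.3000 + 0.85·0.5500; P(genus P) ≈ 0.0752, P(genus Q) ≈ 0.3386, P(genus R) ≈ 0.5862
After 'absent': normaliser = 0.4·0.0752 + 0.9·0.3386 + 0.85·0.5862; P(genus P) ≈ 0.0361, P(genus Q) ≈ 0.3658, P(genus R) ≈ 0.5981
After 'absent': normaliser = 0.4·0.0361 + 0.9·0.3658 + 0.85·0.5981; P(genus P) ≈ 0.0170, P(genus Q) ≈ 0.3863, P(genus R) ≈ 0.5967
After 'present': normaliser = 0.6·0.0170 + 0.1·0.3863 + 0.15·0.5967; P(genus P) ≈ 0.0736, P(genus Q) ≈ 0.2793, P(genus R) ≈ 0.6471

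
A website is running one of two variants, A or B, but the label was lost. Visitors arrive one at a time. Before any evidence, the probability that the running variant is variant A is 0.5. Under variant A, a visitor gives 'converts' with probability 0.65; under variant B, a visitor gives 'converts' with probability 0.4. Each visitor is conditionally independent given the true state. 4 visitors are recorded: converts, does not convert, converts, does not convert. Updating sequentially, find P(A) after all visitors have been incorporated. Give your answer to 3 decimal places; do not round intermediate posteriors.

After 'converts': P(A) = 0.65·0.5000 / (0.65·0.5000 + 0.4·0.5000) ≈ 0.6190
After 'does not convert': P(A) = 0.35·0.6190 / (0.35·0.6190 + 0.6·0.3810) ≈ 0.4866
After 'converts': P(A) = 0.65·0.4866 / (0.65·0.4866 + 0.4·0.5134) ≈ 0.6064
After 'does not convert': P(A) = 0.35·0.6064 / (0.35·0.6064 + 0.6·0.3936) ≈ 0.4733

0.473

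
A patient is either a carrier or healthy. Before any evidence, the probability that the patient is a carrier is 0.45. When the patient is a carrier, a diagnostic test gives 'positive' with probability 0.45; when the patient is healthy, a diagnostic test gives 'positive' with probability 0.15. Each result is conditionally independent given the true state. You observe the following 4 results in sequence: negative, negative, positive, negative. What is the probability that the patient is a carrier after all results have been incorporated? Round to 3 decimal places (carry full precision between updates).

0.399

After 'negative': P(carrier) = 0.55·0.4500 / (0.55·0.4500 + 0.85·0.5500) ≈ 0.3462
After 'negative': P(carrier) = 0.55·0.3462 / (0.55·0.3462 + 0.85·0.6538) ≈ 0.2552
After 'positive': P(carrier) = 0.45·0.2552 / (0.45·0.2552 + 0.15·0.7448) ≈ 0.5068
After 'negative': P(carrier) = 0.55·0.5068 / (0.55·0.5068 + 0.85·0.4932) ≈ 0.3994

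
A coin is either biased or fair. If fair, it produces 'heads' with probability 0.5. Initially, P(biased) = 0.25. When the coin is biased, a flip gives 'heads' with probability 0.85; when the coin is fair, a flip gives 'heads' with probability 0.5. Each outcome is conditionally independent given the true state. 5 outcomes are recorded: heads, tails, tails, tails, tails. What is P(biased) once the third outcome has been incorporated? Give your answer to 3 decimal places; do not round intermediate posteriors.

0.049

Each posterior becomes the prior for the next update.
After 'heads': P(biased) = 0.85·0.2500 / (0.85·0.2500 + 0.5·0.7500) ≈ 0.3617
After 'tails': P(biased) = 0.15·0.3617 / (0.15·0.3617 + 0.5·0.6383) ≈ 0.1453
After 'tails': P(biased) = 0.15·0.1453 / (0.15·0.1453 + 0.5·0.8547) ≈ 0.0485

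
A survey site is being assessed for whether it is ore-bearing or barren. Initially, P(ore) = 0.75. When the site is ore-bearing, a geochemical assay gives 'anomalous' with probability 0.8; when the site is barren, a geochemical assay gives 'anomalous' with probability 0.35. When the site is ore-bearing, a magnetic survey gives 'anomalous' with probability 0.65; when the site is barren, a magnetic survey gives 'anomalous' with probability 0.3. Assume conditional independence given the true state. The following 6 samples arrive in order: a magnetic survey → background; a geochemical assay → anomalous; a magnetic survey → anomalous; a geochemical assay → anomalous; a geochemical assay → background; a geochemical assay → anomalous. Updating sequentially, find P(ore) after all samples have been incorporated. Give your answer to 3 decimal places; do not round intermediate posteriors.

0.923

Each posterior becomes the prior for the next update.
After a magnetic survey='background': P(ore) = 0.35·0.7500 / (0.35·0.7500 + 0.7·0.2500) ≈ 0.6000
After a geochemical assay='anomalous': P(ore) = 0.8·0.6000 / (0.8·0.6000 + 0.35·0.4000) ≈ 0.7742
After a magnetic survey='anomalous': P(ore) = 0.65·0.7742 / (0.65·0.7742 + 0.3·0.2258) ≈ 0.8814
After a geochemical assay='anomalous': P(ore) = 0.8·0.8814 / (0.8·0.8814 + 0.35·0.1186) ≈ 0.9444
After a geochemical assay='background': P(ore) = 0.2·0.9444 / (0.2·0.9444 + 0.65·0.0556) ≈ 0.8393
After a geochemical assay='anomalous': P(ore) = 0.8·0.8393 / (0.8·0.8393 + 0.35·0.1607) ≈ 0.9227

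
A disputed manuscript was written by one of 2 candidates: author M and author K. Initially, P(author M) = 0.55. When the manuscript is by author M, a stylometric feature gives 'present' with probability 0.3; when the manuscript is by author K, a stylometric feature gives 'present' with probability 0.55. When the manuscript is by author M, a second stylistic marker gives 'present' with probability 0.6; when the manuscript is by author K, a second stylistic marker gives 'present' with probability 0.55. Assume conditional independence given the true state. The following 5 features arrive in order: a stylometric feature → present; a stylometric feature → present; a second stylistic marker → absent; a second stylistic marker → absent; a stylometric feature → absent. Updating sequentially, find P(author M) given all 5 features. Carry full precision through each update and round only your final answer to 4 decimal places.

0.3089

After a stylometric feature='present': P(author M) = 0.3·0.5500 / (0.3·0.5500 + 0.55·0.4500) ≈ 0.4000
After a stylometric feature='present': P(author M) = 0.3·0.4000 / (0.3·0.4000 + 0.55·0.6000) ≈ 0.2667
After a second stylistic marker='absent': P(author M) = 0.4·0.2667 / (0.4·0.2667 + 0.45·0.7333) ≈ 0.2443
After a second stylistic marker='absent': P(author M) = 0.4·0.2443 / (0.4·0.2443 + 0.45·0.7557) ≈ 0.2232
After a stylometric feature='absent': P(author M) = 0.7·0.2232 / (0.7·0.2232 + 0.45·0.7768) ≈ 0.3089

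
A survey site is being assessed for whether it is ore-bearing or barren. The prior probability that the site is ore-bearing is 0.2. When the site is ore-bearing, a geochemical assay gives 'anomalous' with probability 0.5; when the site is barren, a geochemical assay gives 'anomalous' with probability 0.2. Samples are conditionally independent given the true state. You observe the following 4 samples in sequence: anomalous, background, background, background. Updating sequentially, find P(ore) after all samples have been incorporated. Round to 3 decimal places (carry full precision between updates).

0.132

After 'anomalous': P(ore) = 0.5·0.2000 / (0.5·0.2000 + 0.2·0.8000) ≈ 0.3846
After 'background': P(ore) = 0.5·0.3846 / (0.5·0.3846 + 0.8·0.6154) ≈ 0.2809
After 'background': P(ore) = 0.5·0.2809 / (0.5·0.2809 + 0.8·0.7191) ≈ 0.1962
After 'background': P(ore) = 0.5·0.1962 / (0.5·0.1962 + 0.8·0.8038) ≈ 0.1324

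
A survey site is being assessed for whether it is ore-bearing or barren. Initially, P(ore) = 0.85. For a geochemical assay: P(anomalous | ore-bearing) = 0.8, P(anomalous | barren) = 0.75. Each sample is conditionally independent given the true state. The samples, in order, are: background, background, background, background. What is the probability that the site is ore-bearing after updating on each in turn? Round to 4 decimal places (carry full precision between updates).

Each posterior becomes the prior for the next update.
After 'background': P(ore) = 0.2·0.8500 / (0.2·0.8500 + 0.25·0.1500) ≈ 0.8193
After 'background': P(ore) = 0.2·0.8193 / (0.2·0.8193 + 0.25·0.1807) ≈ 0.7839
After 'background': P(ore) = 0.2·0.7839 / (0.2·0.7839 + 0.25·0.2161) ≈ 0.7437
After 'background': P(ore) = 0.2·0.7437 / (0.2·0.7437 + 0.25·0.2563) ≈ 0.6989

0.6989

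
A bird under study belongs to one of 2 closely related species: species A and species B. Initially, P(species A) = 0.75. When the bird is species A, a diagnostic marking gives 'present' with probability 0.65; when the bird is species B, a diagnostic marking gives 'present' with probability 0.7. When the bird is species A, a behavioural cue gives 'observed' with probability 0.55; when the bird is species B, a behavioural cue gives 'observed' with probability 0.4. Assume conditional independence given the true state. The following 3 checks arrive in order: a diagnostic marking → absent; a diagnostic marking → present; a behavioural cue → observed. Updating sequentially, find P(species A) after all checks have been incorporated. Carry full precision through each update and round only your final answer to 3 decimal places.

0.817

After a diagnostic marking='absent': P(species A) = 0.35·0.7500 / (0.35·0.7500 + 0.3·0.2500) ≈ 0.7778
After a diagnostic marking='present': P(species A) = 0.65·0.7778 / (0.65·0.7778 + 0.7·0.2222) ≈ 0.7647
After a behavioural cue='observed': P(species A) = 0.55·0.7647 / (0.55·0.7647 + 0.4·0.2353) ≈ 0.8171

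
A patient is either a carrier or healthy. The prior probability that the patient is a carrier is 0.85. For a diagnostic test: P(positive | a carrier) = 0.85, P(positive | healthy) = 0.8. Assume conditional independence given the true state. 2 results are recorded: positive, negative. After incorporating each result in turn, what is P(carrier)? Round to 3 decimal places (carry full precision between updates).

0.819

Each posterior becomes the prior for the next update.
After 'positive': P(carrier) = 0.85·0.8500 / (0.85·0.8500 + 0.8·0.1500) ≈ 0.8576
After 'negative': P(carrier) = 0.15·0.8576 / (0.15·0.8576 + 0.2·0.1424) ≈ 0.8187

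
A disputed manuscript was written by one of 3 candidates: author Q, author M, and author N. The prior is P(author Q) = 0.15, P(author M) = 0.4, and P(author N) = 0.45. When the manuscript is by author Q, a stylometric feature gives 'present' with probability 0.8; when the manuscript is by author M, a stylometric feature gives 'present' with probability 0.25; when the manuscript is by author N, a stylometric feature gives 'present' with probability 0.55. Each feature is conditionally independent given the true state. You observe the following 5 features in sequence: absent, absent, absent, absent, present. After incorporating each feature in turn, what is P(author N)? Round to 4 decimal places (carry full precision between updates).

0.2417

After 'absent': normaliser = 0.2·0.1500 + 0.75·0.4000 + 0.45·0.4500; P(author Q) ≈ 0.0563, P(author M) ≈ 0.5634, P(author N) ≈ 0.3803
After 'absent': normaliser = 0.2·0.0563 + 0.75·0.5634 + 0.45·0.3803; P(author Q) ≈ 0.0186, P(author M) ≈ 0.6985, P(author N) ≈ 0.2829
After 'absent': normaliser = 0.2·0.0186 + 0.75·0.6985 + 0.45·0.2829; P(author Q) ≈ 0.0057, P(author M) ≈ 0.7999, P(author N) ≈ 0.1944
After 'absent': normaliser = 0.2·0.0057 + 0.75·0.7999 + 0.45·0.1944; P(author Q) ≈ 0.0017, P(author M) ≈ 0.8713, P(author N) ≈ 0.1270
After 'present': normaliser = 0.8·0.0017 + 0.25·0.8713 + 0.55·0.1270; P(author Q) ≈ 0.0046, P(author M) ≈ 0.7537, P(author N) ≈ 0.2417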